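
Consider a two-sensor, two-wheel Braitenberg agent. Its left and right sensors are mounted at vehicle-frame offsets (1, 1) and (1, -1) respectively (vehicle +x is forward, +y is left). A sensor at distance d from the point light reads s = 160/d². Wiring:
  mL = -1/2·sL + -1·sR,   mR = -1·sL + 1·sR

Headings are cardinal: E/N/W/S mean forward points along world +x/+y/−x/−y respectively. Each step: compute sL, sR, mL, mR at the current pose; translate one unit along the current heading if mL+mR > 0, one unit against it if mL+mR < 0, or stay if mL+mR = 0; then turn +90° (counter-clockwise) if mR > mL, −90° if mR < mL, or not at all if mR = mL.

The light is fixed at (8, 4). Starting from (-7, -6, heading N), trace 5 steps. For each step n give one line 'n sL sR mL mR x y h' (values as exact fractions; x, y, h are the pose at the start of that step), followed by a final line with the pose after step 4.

0 160/337 160/277 -76080/93349 9600/93349 -7 -6 N
1 2/5 40/89 -289/445 22/445 -7 -7 W
2 160/313 160/369 -79600/115497 -8960/115497 -6 -7 S
3 16/25 16/29 -632/725 -64/725 -6 -6 E
4 160/337 160/277 -76080/93349 9600/93349 -7 -6 N
final -7 -7 W

n=0: pose=(-7,-6,N); sL=160/337, sR=160/277; mL=-76080/93349, mR=9600/93349; mL+mR=-240/337 → advance -1; mR−mL=85680/93349 → turn +1·90°
n=1: pose=(-7,-7,W); sL=2/5, sR=40/89; mL=-289/445, mR=22/445; mL+mR=-3/5 → advance -1; mR−mL=311/445 → turn +1·90°
n=2: pose=(-6,-7,S); sL=160/313, sR=160/369; mL=-79600/115497, mR=-8960/115497; mL+mR=-240/313 → advance -1; mR−mL=70640/115497 → turn +1·90°
n=3: pose=(-6,-6,E); sL=16/25, sR=16/29; mL=-632/725, mR=-64/725; mL+mR=-24/25 → advance -1; mR−mL=568/725 → turn +1·90°
n=4: pose=(-7,-6,N); sL=160/337, sR=160/277; mL=-76080/93349, mR=9600/93349; mL+mR=-240/337 → advance -1; mR−mL=85680/93349 → turn +1·90°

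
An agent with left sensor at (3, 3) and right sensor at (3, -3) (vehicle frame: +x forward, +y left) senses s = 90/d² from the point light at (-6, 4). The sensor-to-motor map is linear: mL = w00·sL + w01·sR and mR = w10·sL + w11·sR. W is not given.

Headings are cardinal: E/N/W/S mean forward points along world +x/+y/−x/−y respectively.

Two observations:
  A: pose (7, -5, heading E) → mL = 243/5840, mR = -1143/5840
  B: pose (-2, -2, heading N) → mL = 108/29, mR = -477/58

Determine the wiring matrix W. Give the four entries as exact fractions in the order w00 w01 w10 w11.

1/2 -1/2 -1 1/2

obs A: pose=(7,-5,E) → sL=45/146, sR=9/40, mL=243/5840, mR=-1143/5840
obs B: pose=(-2,-2,N) → sL=9, sR=45/29, mL=108/29, mR=-477/58
sensor matrix S = [[45/146, 9/40], [9, 45/29]]; det S = -130977/84680
solve [mL_A; mL_B] = S·[w00; w01] and [mR_A; mR_B] = S·[w10; w11]:
  w00 = 1/2, w01 = -1/2, w10 = -1, w11 = 1/2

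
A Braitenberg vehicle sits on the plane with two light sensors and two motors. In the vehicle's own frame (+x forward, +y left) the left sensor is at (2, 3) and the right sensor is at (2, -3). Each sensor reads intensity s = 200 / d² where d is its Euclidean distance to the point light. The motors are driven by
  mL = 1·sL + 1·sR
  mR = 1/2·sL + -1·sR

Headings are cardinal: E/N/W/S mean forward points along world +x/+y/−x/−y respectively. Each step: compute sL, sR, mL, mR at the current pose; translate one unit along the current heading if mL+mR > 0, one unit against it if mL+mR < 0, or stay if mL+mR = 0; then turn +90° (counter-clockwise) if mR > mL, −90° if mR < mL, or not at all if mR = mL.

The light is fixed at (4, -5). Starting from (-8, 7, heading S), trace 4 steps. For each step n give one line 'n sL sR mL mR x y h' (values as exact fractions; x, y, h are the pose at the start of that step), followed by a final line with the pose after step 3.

n=0: pose=(-8,7,S); sL=200/181, sR=8/13; mL=4048/2353, mR=-148/2353; mL+mR=300/181 → advance +1; mR−mL=-4196/2353 → turn -1·90°
n=1: pose=(-8,6,W); sL=10/13, sR=25/49; mL=815/637, mR=-80/637; mL+mR=15/13 → advance +1; mR−mL=-895/637 → turn -1·90°
n=2: pose=(-9,6,N); sL=8/17, sR=200/269; mL=5552/4573, mR=-2324/4573; mL+mR=12/17 → advance +1; mR−mL=-7876/4573 → turn -1·90°
n=3: pose=(-9,7,E); sL=100/173, sR=100/101; mL=27400/17473, mR=-12250/17473; mL+mR=150/173 → advance +1; mR−mL=-39650/17473 → turn -1·90°

0 200/181 8/13 4048/2353 -148/2353 -8 7 S
1 10/13 25/49 815/637 -80/637 -8 6 W
2 8/17 200/269 5552/4573 -2324/4573 -9 6 N
3 100/173 100/101 27400/17473 -12250/17473 -9 7 E
final -8 7 S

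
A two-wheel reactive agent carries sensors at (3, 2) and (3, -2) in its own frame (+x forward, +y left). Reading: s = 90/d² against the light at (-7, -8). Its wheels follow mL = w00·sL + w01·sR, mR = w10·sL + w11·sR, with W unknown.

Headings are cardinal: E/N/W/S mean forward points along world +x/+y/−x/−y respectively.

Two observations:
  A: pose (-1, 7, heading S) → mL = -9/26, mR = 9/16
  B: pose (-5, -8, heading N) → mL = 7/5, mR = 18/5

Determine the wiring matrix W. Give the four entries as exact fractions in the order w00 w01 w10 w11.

obs A: pose=(-1,7,S) → sL=45/104, sR=9/16, mL=-9/26, mR=9/16
obs B: pose=(-5,-8,N) → sL=10, sR=18/5, mL=7/5, mR=18/5
sensor matrix S = [[45/104, 9/16], [10, 18/5]]; det S = -423/104
solve [mL_A; mL_B] = S·[w00; w01] and [mR_A; mR_B] = S·[w10; w11]:
  w00 = 1/2, w01 = -1, w10 = 0, w11 = 1

1/2 -1 0 1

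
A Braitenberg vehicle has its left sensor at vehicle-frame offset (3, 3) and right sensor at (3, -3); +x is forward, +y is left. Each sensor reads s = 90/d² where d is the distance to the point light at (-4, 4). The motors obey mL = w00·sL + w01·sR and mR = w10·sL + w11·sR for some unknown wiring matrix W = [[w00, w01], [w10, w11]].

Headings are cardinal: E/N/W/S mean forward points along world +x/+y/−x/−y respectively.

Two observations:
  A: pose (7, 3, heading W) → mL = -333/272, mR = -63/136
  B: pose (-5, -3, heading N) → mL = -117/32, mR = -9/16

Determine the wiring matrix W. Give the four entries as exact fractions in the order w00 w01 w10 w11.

obs A: pose=(7,3,W) → sL=9/8, sR=45/34, mL=-333/272, mR=-63/136
obs B: pose=(-5,-3,N) → sL=45/16, sR=9/2, mL=-117/32, mR=-9/16
sensor matrix S = [[9/8, 45/34], [45/16, 9/2]]; det S = 729/544
solve [mL_A; mL_B] = S·[w00; w01] and [mR_A; mR_B] = S·[w10; w11]:
  w00 = -1/2, w01 = -1/2, w10 = -1, w11 = 1/2

-1/2 -1/2 -1 1/2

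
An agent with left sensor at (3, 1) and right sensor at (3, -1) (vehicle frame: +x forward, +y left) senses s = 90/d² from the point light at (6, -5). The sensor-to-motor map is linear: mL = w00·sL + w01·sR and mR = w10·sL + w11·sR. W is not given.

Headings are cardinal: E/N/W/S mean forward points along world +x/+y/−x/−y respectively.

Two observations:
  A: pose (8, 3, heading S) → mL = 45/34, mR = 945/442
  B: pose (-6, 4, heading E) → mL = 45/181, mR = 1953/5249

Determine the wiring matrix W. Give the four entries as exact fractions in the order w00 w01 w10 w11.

obs A: pose=(8,3,S) → sL=45/17, sR=45/13, mL=45/34, mR=945/442
obs B: pose=(-6,4,E) → sL=90/181, sR=18/29, mL=45/181, mR=1953/5249
sensor matrix S = [[45/17, 45/13], [90/181, 18/29]]; det S = -90720/1160029
solve [mL_A; mL_B] = S·[w00; w01] and [mR_A; mR_B] = S·[w10; w11]:
  w00 = 1/2, w01 = 0, w10 = -1/2, w11 = 1

1/2 0 -1/2 1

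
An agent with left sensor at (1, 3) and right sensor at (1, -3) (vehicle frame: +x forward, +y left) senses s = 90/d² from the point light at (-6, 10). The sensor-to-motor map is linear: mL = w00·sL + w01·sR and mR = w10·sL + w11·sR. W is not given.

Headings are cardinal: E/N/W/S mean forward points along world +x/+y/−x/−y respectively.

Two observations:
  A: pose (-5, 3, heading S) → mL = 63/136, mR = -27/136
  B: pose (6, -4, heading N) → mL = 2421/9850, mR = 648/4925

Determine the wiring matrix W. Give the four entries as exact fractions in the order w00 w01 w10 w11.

1 -1/2 1 -1

obs A: pose=(-5,3,S) → sL=9/8, sR=45/34, mL=63/136, mR=-27/136
obs B: pose=(6,-4,N) → sL=9/25, sR=45/197, mL=2421/9850, mR=648/4925
sensor matrix S = [[9/8, 45/34], [9/25, 45/197]]; det S = -29403/133960
solve [mL_A; mL_B] = S·[w00; w01] and [mR_A; mR_B] = S·[w10; w11]:
  w00 = 1, w01 = -1/2, w10 = 1, w11 = -1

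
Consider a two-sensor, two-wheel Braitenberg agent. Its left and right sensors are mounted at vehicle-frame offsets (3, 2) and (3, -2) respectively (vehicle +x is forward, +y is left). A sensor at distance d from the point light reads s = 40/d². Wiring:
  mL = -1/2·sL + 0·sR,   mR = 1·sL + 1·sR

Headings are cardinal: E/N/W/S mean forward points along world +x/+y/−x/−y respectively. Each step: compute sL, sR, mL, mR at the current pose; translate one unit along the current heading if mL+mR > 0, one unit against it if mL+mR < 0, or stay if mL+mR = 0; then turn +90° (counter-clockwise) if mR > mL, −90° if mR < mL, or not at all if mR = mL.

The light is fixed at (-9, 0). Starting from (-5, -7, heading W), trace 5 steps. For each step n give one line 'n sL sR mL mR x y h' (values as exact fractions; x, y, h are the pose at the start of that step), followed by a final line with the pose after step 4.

0 20/41 20/13 -10/41 1080/533 -5 -7 W
1 8/25 40/101 -4/25 1808/2525 -6 -7 S
2 5/9 5/17 -5/18 130/153 -6 -8 E
3 40/29 40/61 -20/29 3600/1769 -5 -8 N
4 20/41 20/13 -10/41 1080/533 -5 -7 W
final -6 -7 S

n=0: pose=(-5,-7,W); sL=20/41, sR=20/13; mL=-10/41, mR=1080/533; mL+mR=950/533 → advance +1; mR−mL=1210/533 → turn +1·90°
n=1: pose=(-6,-7,S); sL=8/25, sR=40/101; mL=-4/25, mR=1808/2525; mL+mR=1404/2525 → advance +1; mR−mL=2212/2525 → turn +1·90°
n=2: pose=(-6,-8,E); sL=5/9, sR=5/17; mL=-5/18, mR=130/153; mL+mR=175/306 → advance +1; mR−mL=115/102 → turn +1·90°
n=3: pose=(-5,-8,N); sL=40/29, sR=40/61; mL=-20/29, mR=3600/1769; mL+mR=2380/1769 → advance +1; mR−mL=4820/1769 → turn +1·90°
n=4: pose=(-5,-7,W); sL=20/41, sR=20/13; mL=-10/41, mR=1080/533; mL+mR=950/533 → advance +1; mR−mL=1210/533 → turn +1·90°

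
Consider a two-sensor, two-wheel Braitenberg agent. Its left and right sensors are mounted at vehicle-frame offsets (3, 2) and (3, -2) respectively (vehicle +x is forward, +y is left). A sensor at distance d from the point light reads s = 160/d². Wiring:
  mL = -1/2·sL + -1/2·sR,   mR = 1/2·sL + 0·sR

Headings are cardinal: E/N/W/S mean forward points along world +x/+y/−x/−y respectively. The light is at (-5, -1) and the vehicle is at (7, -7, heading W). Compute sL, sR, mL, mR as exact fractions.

32/29 160/97 -3872/2813 16/29

left sensor world pos  = (4, -9); dL² = 145
right sensor world pos = (4, -5); dR² = 97
sL = 160/145 = 32/29
sR = 160/97 = 160/97
mL = -1/2·sL + -1/2·sR = -3872/2813
mR = 1/2·sL + 0·sR = 16/29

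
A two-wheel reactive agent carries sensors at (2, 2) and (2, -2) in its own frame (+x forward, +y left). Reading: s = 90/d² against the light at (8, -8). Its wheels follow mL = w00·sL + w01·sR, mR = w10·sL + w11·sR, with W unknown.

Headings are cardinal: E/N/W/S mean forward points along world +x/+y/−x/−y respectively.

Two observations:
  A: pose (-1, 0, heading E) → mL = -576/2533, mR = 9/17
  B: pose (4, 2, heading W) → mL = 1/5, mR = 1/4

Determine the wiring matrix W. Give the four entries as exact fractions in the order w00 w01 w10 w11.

1/2 -1/2 0 1/2

obs A: pose=(-1,0,E) → sL=90/149, sR=18/17, mL=-576/2533, mR=9/17
obs B: pose=(4,2,W) → sL=9/10, sR=1/2, mL=1/5, mR=1/4
sensor matrix S = [[90/149, 18/17], [9/10, 1/2]]; det S = -8244/12665
solve [mL_A; mL_B] = S·[w00; w01] and [mR_A; mR_B] = S·[w10; w11]:
  w00 = 1/2, w01 = -1/2, w10 = 0, w11 = 1/2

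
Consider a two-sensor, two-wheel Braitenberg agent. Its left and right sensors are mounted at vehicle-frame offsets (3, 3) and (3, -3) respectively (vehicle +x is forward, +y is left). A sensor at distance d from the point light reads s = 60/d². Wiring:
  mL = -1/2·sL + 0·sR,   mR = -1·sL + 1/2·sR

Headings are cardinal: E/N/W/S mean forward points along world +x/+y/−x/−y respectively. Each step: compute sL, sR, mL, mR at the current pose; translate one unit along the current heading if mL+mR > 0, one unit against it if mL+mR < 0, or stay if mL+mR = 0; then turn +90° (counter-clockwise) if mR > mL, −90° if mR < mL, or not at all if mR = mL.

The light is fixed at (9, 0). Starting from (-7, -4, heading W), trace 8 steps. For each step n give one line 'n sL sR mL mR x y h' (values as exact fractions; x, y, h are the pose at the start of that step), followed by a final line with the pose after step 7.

n=0: pose=(-7,-4,W); sL=6/41, sR=30/181; mL=-3/41, mR=-471/7421; mL+mR=-1014/7421 → advance -1; mR−mL=72/7421 → turn +1·90°
n=1: pose=(-6,-4,S); sL=60/193, sR=60/373; mL=-30/193, mR=-16590/71989; mL+mR=-27780/71989 → advance -1; mR−mL=-5400/71989 → turn -1·90°
n=2: pose=(-6,-3,W); sL=1/6, sR=5/27; mL=-1/12, mR=-2/27; mL+mR=-17/108 → advance -1; mR−mL=1/108 → turn +1·90°
n=3: pose=(-5,-3,S); sL=60/157, sR=12/65; mL=-30/157, mR=-2958/10205; mL+mR=-4908/10205 → advance -1; mR−mL=-1008/10205 → turn -1·90°
n=4: pose=(-5,-2,W); sL=30/157, sR=6/29; mL=-15/157, mR=-399/4553; mL+mR=-834/4553 → advance -1; mR−mL=36/4553 → turn +1·90°
n=5: pose=(-4,-2,S); sL=12/25, sR=60/281; mL=-6/25, mR=-2622/7025; mL+mR=-4308/7025 → advance -1; mR−mL=-936/7025 → turn -1·90°
n=6: pose=(-4,-1,W); sL=15/68, sR=3/13; mL=-15/136, mR=-93/884; mL+mR=-381/1768 → advance -1; mR−mL=9/1768 → turn +1·90°
n=7: pose=(-3,-1,S); sL=60/97, sR=60/241; mL=-30/97, mR=-11550/23377; mL+mR=-18780/23377 → advance -1; mR−mL=-4320/23377 → turn -1·90°

0 6/41 30/181 -3/41 -471/7421 -7 -4 W
1 60/193 60/373 -30/193 -16590/71989 -6 -4 S
2 1/6 5/27 -1/12 -2/27 -6 -3 W
3 60/157 12/65 -30/157 -2958/10205 -5 -3 S
4 30/157 6/29 -15/157 -399/4553 -5 -2 W
5 12/25 60/281 -6/25 -2622/7025 -4 -2 S
6 15/68 3/13 -15/136 -93/884 -4 -1 W
7 60/97 60/241 -30/97 -11550/23377 -3 -1 S
final -3 0 W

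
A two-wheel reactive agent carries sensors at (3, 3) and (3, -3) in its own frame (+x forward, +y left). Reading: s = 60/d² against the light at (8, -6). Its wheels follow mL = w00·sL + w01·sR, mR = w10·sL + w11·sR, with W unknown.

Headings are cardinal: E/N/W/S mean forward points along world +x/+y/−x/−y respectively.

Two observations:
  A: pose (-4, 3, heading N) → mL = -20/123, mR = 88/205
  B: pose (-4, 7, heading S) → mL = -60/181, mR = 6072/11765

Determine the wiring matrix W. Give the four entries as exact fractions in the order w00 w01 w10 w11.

-1 0 1 1

obs A: pose=(-4,3,N) → sL=20/123, sR=4/15, mL=-20/123, mR=88/205
obs B: pose=(-4,7,S) → sL=60/181, sR=12/65, mL=-60/181, mR=6072/11765
sensor matrix S = [[20/123, 4/15], [60/181, 12/65]]; det S = -5632/96473
solve [mL_A; mL_B] = S·[w00; w01] and [mR_A; mR_B] = S·[w10; w11]:
  w00 = -1, w01 = 0, w10 = 1, w11 = 1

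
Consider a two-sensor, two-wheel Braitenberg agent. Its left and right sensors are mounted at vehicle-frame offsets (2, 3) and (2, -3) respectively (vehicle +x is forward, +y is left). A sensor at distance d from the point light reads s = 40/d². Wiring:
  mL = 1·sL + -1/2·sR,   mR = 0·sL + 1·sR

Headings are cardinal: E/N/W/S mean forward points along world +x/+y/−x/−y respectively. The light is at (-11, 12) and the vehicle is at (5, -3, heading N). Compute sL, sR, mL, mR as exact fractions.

20/169 4/53 722/8957 4/53

left sensor world pos  = (2, -1); dL² = 338
right sensor world pos = (8, -1); dR² = 530
sL = 40/338 = 20/169
sR = 40/530 = 4/53
mL = 1·sL + -1/2·sR = 722/8957
mR = 0·sL + 1·sR = 4/53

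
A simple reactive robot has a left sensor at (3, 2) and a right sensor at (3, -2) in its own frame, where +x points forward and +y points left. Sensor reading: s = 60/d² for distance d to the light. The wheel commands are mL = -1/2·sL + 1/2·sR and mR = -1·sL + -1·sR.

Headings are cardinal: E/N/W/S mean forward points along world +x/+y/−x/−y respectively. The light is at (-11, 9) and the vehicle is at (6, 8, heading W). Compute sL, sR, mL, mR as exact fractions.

12/41 60/197 48/8077 -4824/8077

left sensor world pos  = (3, 6); dL² = 205
right sensor world pos = (3, 10); dR² = 197
sL = 60/205 = 12/41
sR = 60/197 = 60/197
mL = -1/2·sL + 1/2·sR = 48/8077
mR = -1·sL + -1·sR = -4824/8077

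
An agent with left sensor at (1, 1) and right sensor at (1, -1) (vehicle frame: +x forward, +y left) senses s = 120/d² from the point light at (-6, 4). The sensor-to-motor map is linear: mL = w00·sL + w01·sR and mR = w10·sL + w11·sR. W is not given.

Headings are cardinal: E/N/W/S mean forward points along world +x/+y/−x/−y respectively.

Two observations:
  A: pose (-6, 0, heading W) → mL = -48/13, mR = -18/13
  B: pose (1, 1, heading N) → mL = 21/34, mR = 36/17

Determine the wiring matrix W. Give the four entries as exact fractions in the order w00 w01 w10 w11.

1/2 -1/2 1 -1/2

obs A: pose=(-6,0,W) → sL=60/13, sR=12, mL=-48/13, mR=-18/13
obs B: pose=(1,1,N) → sL=3, sR=30/17, mL=21/34, mR=36/17
sensor matrix S = [[60/13, 12], [3, 30/17]]; det S = -6156/221
solve [mL_A; mL_B] = S·[w00; w01] and [mR_A; mR_B] = S·[w10; w11]:
  w00 = 1/2, w01 = -1/2, w10 = 1, w11 = -1/2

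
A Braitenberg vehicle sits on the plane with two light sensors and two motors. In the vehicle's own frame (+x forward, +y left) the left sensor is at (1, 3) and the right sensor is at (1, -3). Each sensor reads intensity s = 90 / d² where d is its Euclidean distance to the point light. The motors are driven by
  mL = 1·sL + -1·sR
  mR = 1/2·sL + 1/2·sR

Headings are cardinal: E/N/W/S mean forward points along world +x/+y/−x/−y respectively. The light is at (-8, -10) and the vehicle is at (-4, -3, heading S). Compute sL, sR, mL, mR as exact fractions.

18/17 90/37 -864/629 1098/629

left sensor world pos  = (-1, -4); dL² = 85
right sensor world pos = (-7, -4); dR² = 37
sL = 90/85 = 18/17
sR = 90/37 = 90/37
mL = 1·sL + -1·sR = -864/629
mR = 1/2·sL + 1/2·sR = 1098/629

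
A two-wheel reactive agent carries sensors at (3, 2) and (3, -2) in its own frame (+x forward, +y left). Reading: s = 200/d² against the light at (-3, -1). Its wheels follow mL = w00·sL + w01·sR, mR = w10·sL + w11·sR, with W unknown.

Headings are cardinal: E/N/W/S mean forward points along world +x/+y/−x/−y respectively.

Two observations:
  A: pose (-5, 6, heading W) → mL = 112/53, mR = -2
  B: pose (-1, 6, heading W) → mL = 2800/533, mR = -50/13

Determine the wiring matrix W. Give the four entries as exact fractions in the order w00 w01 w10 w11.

1 -1 -1/2 0

obs A: pose=(-5,6,W) → sL=4, sR=100/53, mL=112/53, mR=-2
obs B: pose=(-1,6,W) → sL=100/13, sR=100/41, mL=2800/533, mR=-50/13
sensor matrix S = [[4, 100/53], [100/13, 100/41]]; det S = -134400/28249
solve [mL_A; mL_B] = S·[w00; w01] and [mR_A; mR_B] = S·[w10; w11]:
  w00 = 1, w01 = -1, w10 = -1/2, w11 = 0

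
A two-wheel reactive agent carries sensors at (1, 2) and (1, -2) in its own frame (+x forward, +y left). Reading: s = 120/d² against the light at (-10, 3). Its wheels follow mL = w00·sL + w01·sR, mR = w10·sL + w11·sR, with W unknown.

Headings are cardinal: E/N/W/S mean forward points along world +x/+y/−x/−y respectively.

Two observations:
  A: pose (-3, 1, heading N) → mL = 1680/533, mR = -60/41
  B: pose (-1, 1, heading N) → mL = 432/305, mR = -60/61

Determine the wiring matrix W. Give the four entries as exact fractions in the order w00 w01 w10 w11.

obs A: pose=(-3,1,N) → sL=60/13, sR=60/41, mL=1680/533, mR=-60/41
obs B: pose=(-1,1,N) → sL=12/5, sR=60/61, mL=432/305, mR=-60/61
sensor matrix S = [[60/13, 60/41], [12/5, 60/61]]; det S = 33408/32513
solve [mL_A; mL_B] = S·[w00; w01] and [mR_A; mR_B] = S·[w10; w11]:
  w00 = 1, w01 = -1, w10 = 0, w11 = -1

1 -1 0 -1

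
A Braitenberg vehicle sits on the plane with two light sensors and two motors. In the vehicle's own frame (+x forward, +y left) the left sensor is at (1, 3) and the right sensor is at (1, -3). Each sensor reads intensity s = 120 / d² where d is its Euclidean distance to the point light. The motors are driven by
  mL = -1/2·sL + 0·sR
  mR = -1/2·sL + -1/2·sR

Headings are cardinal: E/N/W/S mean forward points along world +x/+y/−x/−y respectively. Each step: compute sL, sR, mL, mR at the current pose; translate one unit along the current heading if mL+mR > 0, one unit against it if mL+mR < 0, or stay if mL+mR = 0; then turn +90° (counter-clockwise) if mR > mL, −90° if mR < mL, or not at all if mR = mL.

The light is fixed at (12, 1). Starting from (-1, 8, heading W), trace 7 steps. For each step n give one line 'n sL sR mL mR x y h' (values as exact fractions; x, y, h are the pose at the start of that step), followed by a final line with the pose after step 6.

0 30/53 15/37 -15/53 -1905/3922 -1 8 W
1 120/289 24/29 -60/289 -5208/8381 0 8 N
2 60/101 12/13 -30/101 -996/1313 0 7 E
3 24/25 120/281 -12/25 -4872/7025 -1 7 S
4 30/53 15/37 -15/53 -1905/3922 -1 8 W
5 120/289 24/29 -60/289 -5208/8381 0 8 N
6 60/101 12/13 -30/101 -996/1313 0 7 E
final -1 7 S

n=0: pose=(-1,8,W); sL=30/53, sR=15/37; mL=-15/53, mR=-1905/3922; mL+mR=-3015/3922 → advance -1; mR−mL=-15/74 → turn -1·90°
n=1: pose=(0,8,N); sL=120/289, sR=24/29; mL=-60/289, mR=-5208/8381; mL+mR=-6948/8381 → advance -1; mR−mL=-12/29 → turn -1·90°
n=2: pose=(0,7,E); sL=60/101, sR=12/13; mL=-30/101, mR=-996/1313; mL+mR=-1386/1313 → advance -1; mR−mL=-6/13 → turn -1·90°
n=3: pose=(-1,7,S); sL=24/25, sR=120/281; mL=-12/25, mR=-4872/7025; mL+mR=-8244/7025 → advance -1; mR−mL=-60/281 → turn -1·90°
n=4: pose=(-1,8,W); sL=30/53, sR=15/37; mL=-15/53, mR=-1905/3922; mL+mR=-3015/3922 → advance -1; mR−mL=-15/74 → turn -1·90°
n=5: pose=(0,8,N); sL=120/289, sR=24/29; mL=-60/289, mR=-5208/8381; mL+mR=-6948/8381 → advance -1; mR−mL=-12/29 → turn -1·90°
n=6: pose=(0,7,E); sL=60/101, sR=12/13; mL=-30/101, mR=-996/1313; mL+mR=-1386/1313 → advance -1; mR−mL=-6/13 → turn -1·90°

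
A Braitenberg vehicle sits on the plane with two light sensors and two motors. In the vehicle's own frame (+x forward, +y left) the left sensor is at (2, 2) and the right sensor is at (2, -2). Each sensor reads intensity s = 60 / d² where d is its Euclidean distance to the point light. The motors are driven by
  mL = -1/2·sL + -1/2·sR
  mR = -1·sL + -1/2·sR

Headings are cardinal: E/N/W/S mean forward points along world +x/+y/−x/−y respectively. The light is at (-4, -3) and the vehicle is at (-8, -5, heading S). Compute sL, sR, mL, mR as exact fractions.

3 15/13 -27/13 -93/26

left sensor world pos  = (-6, -7); dL² = 20
right sensor world pos = (-10, -7); dR² = 52
sL = 60/20 = 3
sR = 60/52 = 15/13
mL = -1/2·sL + -1/2·sR = -27/13
mR = -1·sL + -1/2·sR = -93/26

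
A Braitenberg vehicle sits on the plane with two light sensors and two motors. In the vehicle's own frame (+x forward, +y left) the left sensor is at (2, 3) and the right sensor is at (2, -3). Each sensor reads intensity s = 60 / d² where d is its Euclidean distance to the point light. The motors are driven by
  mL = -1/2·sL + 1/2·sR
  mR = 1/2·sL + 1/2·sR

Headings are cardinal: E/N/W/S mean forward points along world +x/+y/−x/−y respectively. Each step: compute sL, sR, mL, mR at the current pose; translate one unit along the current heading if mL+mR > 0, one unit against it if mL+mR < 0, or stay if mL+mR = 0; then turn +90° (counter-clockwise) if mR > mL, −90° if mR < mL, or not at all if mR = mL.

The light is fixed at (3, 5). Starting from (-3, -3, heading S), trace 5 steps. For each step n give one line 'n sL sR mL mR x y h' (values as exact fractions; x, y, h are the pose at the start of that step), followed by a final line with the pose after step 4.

n=0: pose=(-3,-3,S); sL=60/109, sR=60/181; mL=-2160/19729, mR=8700/19729; mL+mR=60/181 → advance +1; mR−mL=60/109 → turn +1·90°
n=1: pose=(-3,-4,E); sL=15/13, sR=3/8; mL=-81/208, mR=159/208; mL+mR=3/8 → advance +1; mR−mL=15/13 → turn +1·90°
n=2: pose=(-2,-4,N); sL=60/113, sR=60/53; mL=1800/5989, mR=4980/5989; mL+mR=60/53 → advance +1; mR−mL=60/113 → turn +1·90°
n=3: pose=(-2,-3,W); sL=6/17, sR=30/37; mL=144/629, mR=366/629; mL+mR=30/37 → advance +1; mR−mL=6/17 → turn +1·90°
n=4: pose=(-3,-3,S); sL=60/109, sR=60/181; mL=-2160/19729, mR=8700/19729; mL+mR=60/181 → advance +1; mR−mL=60/109 → turn +1·90°

0 60/109 60/181 -2160/19729 8700/19729 -3 -3 S
1 15/13 3/8 -81/208 159/208 -3 -4 E
2 60/113 60/53 1800/5989 4980/5989 -2 -4 N
3 6/17 30/37 144/629 366/629 -2 -3 W
4 60/109 60/181 -2160/19729 8700/19729 -3 -3 S
final -3 -4 E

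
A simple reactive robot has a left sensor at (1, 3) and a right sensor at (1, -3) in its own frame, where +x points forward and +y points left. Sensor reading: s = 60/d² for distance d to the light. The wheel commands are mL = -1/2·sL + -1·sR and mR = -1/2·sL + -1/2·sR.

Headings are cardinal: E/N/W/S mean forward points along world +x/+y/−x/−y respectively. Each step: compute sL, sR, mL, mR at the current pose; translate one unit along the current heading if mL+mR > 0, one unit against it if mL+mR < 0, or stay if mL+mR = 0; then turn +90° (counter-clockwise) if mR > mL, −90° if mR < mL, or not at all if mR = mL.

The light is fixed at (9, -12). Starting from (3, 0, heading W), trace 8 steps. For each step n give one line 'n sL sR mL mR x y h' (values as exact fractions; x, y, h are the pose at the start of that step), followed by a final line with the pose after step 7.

0 6/13 30/137 -801/1781 -606/1781 3 0 W
1 12/25 12/37 -522/925 -372/925 4 0 S
2 15/68 15/29 -2475/3944 -1455/3944 4 1 E
3 60/277 12/41 -4554/11357 -2892/11357 3 1 N
4 6/13 30/137 -801/1781 -606/1781 3 0 W
5 12/25 12/37 -522/925 -372/925 4 0 S
6 15/68 15/29 -2475/3944 -1455/3944 4 1 E
7 60/277 12/41 -4554/11357 -2892/11357 3 1 N
final 3 0 W

n=0: pose=(3,0,W); sL=6/13, sR=30/137; mL=-801/1781, mR=-606/1781; mL+mR=-1407/1781 → advance -1; mR−mL=15/137 → turn +1·90°
n=1: pose=(4,0,S); sL=12/25, sR=12/37; mL=-522/925, mR=-372/925; mL+mR=-894/925 → advance -1; mR−mL=6/37 → turn +1·90°
n=2: pose=(4,1,E); sL=15/68, sR=15/29; mL=-2475/3944, mR=-1455/3944; mL+mR=-1965/1972 → advance -1; mR−mL=15/58 → turn +1·90°
n=3: pose=(3,1,N); sL=60/277, sR=12/41; mL=-4554/11357, mR=-2892/11357; mL+mR=-7446/11357 → advance -1; mR−mL=6/41 → turn +1·90°
n=4: pose=(3,0,W); sL=6/13, sR=30/137; mL=-801/1781, mR=-606/1781; mL+mR=-1407/1781 → advance -1; mR−mL=15/137 → turn +1·90°
n=5: pose=(4,0,S); sL=12/25, sR=12/37; mL=-522/925, mR=-372/925; mL+mR=-894/925 → advance -1; mR−mL=6/37 → turn +1·90°
n=6: pose=(4,1,E); sL=15/68, sR=15/29; mL=-2475/3944, mR=-1455/3944; mL+mR=-1965/1972 → advance -1; mR−mL=15/58 → turn +1·90°
n=7: pose=(3,1,N); sL=60/277, sR=12/41; mL=-4554/11357, mR=-2892/11357; mL+mR=-7446/11357 → advance -1; mR−mL=6/41 → turn +1·90°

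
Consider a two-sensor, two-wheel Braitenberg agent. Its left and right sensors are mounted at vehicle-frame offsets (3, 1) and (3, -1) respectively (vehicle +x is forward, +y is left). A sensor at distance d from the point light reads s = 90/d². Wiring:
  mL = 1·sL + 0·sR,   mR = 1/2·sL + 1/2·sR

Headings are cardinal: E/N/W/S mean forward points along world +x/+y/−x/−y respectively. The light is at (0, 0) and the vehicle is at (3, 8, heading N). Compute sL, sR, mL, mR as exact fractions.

left sensor world pos  = (2, 11); dL² = 125
right sensor world pos = (4, 11); dR² = 137
sL = 90/125 = 18/25
sR = 90/137 = 90/137
mL = 1·sL + 0·sR = 18/25
mR = 1/2·sL + 1/2·sR = 2358/3425

18/25 90/137 18/25 2358/3425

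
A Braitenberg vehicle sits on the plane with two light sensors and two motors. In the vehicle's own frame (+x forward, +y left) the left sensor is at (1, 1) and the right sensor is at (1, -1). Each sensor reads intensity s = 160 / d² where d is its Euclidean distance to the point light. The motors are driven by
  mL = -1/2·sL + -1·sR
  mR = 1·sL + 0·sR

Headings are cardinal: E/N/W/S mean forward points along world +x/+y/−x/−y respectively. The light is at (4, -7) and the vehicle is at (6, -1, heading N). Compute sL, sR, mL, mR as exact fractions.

left sensor world pos  = (5, 0); dL² = 50
right sensor world pos = (7, 0); dR² = 58
sL = 160/50 = 16/5
sR = 160/58 = 80/29
mL = -1/2·sL + -1·sR = -632/145
mR = 1·sL + 0·sR = 16/5

16/5 80/29 -632/145 16/5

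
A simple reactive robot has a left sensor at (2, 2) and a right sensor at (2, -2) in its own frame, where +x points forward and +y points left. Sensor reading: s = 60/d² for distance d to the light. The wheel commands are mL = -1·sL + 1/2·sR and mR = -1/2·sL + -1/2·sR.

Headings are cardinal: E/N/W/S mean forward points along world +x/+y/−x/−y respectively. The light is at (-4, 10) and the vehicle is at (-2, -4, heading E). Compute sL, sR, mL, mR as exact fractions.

left sensor world pos  = (0, -2); dL² = 160
right sensor world pos = (0, -6); dR² = 272
sL = 60/160 = 3/8
sR = 60/272 = 15/68
mL = -1·sL + 1/2·sR = -9/34
mR = -1/2·sL + -1/2·sR = -81/272

3/8 15/68 -9/34 -81/272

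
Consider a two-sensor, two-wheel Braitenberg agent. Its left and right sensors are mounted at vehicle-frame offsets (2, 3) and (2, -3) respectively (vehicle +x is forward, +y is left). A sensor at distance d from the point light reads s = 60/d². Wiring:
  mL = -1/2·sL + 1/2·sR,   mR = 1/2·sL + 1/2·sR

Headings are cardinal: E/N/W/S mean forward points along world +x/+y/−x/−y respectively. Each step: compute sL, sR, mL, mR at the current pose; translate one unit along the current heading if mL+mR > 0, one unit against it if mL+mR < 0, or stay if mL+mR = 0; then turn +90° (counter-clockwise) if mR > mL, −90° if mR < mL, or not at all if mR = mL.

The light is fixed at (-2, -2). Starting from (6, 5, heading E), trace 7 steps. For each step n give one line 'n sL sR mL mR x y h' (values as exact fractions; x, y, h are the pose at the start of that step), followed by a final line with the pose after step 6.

0 3/10 15/29 63/580 237/580 6 5 E
1 20/39 4/15 -8/65 76/195 7 5 N
2 30/37 6/17 -144/629 366/629 7 6 W
3 60/157 60/61 2880/9577 6540/9577 6 6 S
4 3/10 15/29 63/580 237/580 6 5 E
5 20/39 4/15 -8/65 76/195 7 5 N
6 30/37 6/17 -144/629 366/629 7 6 W
final 6 6 S

n=0: pose=(6,5,E); sL=3/10, sR=15/29; mL=63/580, mR=237/580; mL+mR=15/29 → advance +1; mR−mL=3/10 → turn +1·90°
n=1: pose=(7,5,N); sL=20/39, sR=4/15; mL=-8/65, mR=76/195; mL+mR=4/15 → advance +1; mR−mL=20/39 → turn +1·90°
n=2: pose=(7,6,W); sL=30/37, sR=6/17; mL=-144/629, mR=366/629; mL+mR=6/17 → advance +1; mR−mL=30/37 → turn +1·90°
n=3: pose=(6,6,S); sL=60/157, sR=60/61; mL=2880/9577, mR=6540/9577; mL+mR=60/61 → advance +1; mR−mL=60/157 → turn +1·90°
n=4: pose=(6,5,E); sL=3/10, sR=15/29; mL=63/580, mR=237/580; mL+mR=15/29 → advance +1; mR−mL=3/10 → turn +1·90°
n=5: pose=(7,5,N); sL=20/39, sR=4/15; mL=-8/65, mR=76/195; mL+mR=4/15 → advance +1; mR−mL=20/39 → turn +1·90°
n=6: pose=(7,6,W); sL=30/37, sR=6/17; mL=-144/629, mR=366/629; mL+mR=6/17 → advance +1; mR−mL=30/37 → turn +1·90°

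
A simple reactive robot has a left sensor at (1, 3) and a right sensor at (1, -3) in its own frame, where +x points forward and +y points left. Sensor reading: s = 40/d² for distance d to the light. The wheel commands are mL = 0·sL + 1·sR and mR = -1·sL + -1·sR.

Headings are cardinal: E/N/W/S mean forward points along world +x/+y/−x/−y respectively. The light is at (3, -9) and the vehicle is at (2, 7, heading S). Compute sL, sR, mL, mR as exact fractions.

40/229 40/241 40/241 -18800/55189

left sensor world pos  = (5, 6); dL² = 229
right sensor world pos = (-1, 6); dR² = 241
sL = 40/229 = 40/229
sR = 40/241 = 40/241
mL = 0·sL + 1·sR = 40/241
mR = -1·sL + -1·sR = -18800/55189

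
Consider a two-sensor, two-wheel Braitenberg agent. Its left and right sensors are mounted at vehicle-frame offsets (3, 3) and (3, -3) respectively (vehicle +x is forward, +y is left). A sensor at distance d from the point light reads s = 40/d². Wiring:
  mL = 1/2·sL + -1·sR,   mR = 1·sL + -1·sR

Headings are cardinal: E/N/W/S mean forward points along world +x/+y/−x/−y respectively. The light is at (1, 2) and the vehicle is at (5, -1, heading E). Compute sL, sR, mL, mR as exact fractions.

left sensor world pos  = (8, 2); dL² = 49
right sensor world pos = (8, -4); dR² = 85
sL = 40/49 = 40/49
sR = 40/85 = 8/17
mL = 1/2·sL + -1·sR = -52/833
mR = 1·sL + -1·sR = 288/833

40/49 8/17 -52/833 288/833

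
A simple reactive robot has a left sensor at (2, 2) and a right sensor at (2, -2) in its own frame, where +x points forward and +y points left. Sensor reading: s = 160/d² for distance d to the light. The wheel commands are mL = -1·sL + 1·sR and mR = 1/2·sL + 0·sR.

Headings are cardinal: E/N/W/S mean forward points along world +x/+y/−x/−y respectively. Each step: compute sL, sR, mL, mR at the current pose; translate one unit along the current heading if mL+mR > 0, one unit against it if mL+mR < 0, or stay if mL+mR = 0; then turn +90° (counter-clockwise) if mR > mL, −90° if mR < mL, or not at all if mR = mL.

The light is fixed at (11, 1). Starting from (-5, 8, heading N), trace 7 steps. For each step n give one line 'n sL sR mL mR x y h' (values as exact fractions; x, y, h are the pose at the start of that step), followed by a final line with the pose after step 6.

n=0: pose=(-5,8,N); sL=32/81, sR=160/277; mL=4096/22437, mR=16/81; mL+mR=8528/22437 → advance +1; mR−mL=112/7479 → turn +1·90°
n=1: pose=(-5,9,W); sL=4/9, sR=20/53; mL=-32/477, mR=2/9; mL+mR=74/477 → advance +1; mR−mL=46/159 → turn +1·90°
n=2: pose=(-6,9,S); sL=160/261, sR=160/397; mL=-21760/103617, mR=80/261; mL+mR=10000/103617 → advance +1; mR−mL=17840/34539 → turn +1·90°
n=3: pose=(-6,8,E); sL=80/153, sR=16/25; mL=448/3825, mR=40/153; mL+mR=1448/3825 → advance +1; mR−mL=184/1275 → turn +1·90°
n=4: pose=(-5,8,N); sL=32/81, sR=160/277; mL=4096/22437, mR=16/81; mL+mR=8528/22437 → advance +1; mR−mL=112/7479 → turn +1·90°
n=5: pose=(-5,9,W); sL=4/9, sR=20/53; mL=-32/477, mR=2/9; mL+mR=74/477 → advance +1; mR−mL=46/159 → turn +1·90°
n=6: pose=(-6,9,S); sL=160/261, sR=160/397; mL=-21760/103617, mR=80/261; mL+mR=10000/103617 → advance +1; mR−mL=17840/34539 → turn +1·90°

0 32/81 160/277 4096/22437 16/81 -5 8 N
1 4/9 20/53 -32/477 2/9 -5 9 W
2 160/261 160/397 -21760/103617 80/261 -6 9 S
3 80/153 16/25 448/3825 40/153 -6 8 E
4 32/81 160/277 4096/22437 16/81 -5 8 N
5 4/9 20/53 -32/477 2/9 -5 9 W
6 160/261 160/397 -21760/103617 80/261 -6 9 S
final -6 8 E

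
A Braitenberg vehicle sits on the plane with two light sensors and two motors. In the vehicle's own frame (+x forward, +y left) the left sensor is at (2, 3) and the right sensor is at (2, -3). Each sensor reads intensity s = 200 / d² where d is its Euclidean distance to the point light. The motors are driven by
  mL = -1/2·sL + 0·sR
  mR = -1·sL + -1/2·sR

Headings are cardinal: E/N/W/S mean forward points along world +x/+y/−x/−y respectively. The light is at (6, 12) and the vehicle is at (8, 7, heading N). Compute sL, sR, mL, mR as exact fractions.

left sensor world pos  = (5, 9); dL² = 10
right sensor world pos = (11, 9); dR² = 34
sL = 200/10 = 20
sR = 200/34 = 100/17
mL = -1/2·sL + 0·sR = -10
mR = -1·sL + -1/2·sR = -390/17

20 100/17 -10 -390/17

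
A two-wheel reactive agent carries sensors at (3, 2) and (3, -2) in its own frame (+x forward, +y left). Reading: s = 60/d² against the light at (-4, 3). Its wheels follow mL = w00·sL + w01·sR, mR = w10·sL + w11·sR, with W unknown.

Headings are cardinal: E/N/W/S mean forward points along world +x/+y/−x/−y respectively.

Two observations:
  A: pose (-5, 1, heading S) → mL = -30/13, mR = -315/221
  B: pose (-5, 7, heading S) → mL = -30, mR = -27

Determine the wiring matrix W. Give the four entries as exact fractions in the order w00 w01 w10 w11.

obs A: pose=(-5,1,S) → sL=30/13, sR=30/17, mL=-30/13, mR=-315/221
obs B: pose=(-5,7,S) → sL=30, sR=6, mL=-30, mR=-27
sensor matrix S = [[30/13, 30/17], [30, 6]]; det S = -8640/221
solve [mL_A; mL_B] = S·[w00; w01] and [mR_A; mR_B] = S·[w10; w11]:
  w00 = -1, w01 = 0, w10 = -1, w11 = 1/2

-1 0 -1 1/2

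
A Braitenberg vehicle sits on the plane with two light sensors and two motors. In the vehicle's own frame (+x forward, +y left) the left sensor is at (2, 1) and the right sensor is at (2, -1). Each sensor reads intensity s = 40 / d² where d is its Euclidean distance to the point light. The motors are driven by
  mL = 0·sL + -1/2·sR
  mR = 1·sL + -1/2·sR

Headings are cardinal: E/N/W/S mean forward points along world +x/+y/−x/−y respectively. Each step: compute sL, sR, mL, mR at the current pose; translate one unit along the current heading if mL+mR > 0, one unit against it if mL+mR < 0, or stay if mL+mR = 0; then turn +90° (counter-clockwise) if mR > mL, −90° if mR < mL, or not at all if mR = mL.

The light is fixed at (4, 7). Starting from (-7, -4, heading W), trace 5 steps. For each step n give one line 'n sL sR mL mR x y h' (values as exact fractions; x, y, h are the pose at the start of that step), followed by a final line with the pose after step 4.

n=0: pose=(-7,-4,W); sL=40/313, sR=40/269; mL=-20/269, mR=4500/84197; mL+mR=-1760/84197 → advance -1; mR−mL=40/313 → turn +1·90°
n=1: pose=(-6,-4,S); sL=4/25, sR=4/29; mL=-2/29, mR=66/725; mL+mR=16/725 → advance +1; mR−mL=4/25 → turn +1·90°
n=2: pose=(-6,-5,E); sL=8/37, sR=40/233; mL=-20/233, mR=1124/8621; mL+mR=384/8621 → advance +1; mR−mL=8/37 → turn +1·90°
n=3: pose=(-5,-5,N); sL=1/5, sR=10/41; mL=-5/41, mR=16/205; mL+mR=-9/205 → advance -1; mR−mL=1/5 → turn +1·90°
n=4: pose=(-5,-6,W); sL=40/317, sR=8/53; mL=-4/53, mR=852/16801; mL+mR=-416/16801 → advance -1; mR−mL=40/317 → turn +1·90°

0 40/313 40/269 -20/269 4500/84197 -7 -4 W
1 4/25 4/29 -2/29 66/725 -6 -4 S
2 8/37 40/233 -20/233 1124/8621 -6 -5 E
3 1/5 10/41 -5/41 16/205 -5 -5 N
4 40/317 8/53 -4/53 852/16801 -5 -6 W
final -4 -6 S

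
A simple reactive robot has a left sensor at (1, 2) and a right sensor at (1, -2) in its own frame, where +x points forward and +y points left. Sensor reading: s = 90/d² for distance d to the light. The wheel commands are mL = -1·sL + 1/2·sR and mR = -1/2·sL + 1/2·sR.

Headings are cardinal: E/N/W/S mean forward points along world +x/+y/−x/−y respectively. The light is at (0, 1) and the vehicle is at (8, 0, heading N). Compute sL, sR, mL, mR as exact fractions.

5/2 9/10 -41/20 -4/5

left sensor world pos  = (6, 1); dL² = 36
right sensor world pos = (10, 1); dR² = 100
sL = 90/36 = 5/2
sR = 90/100 = 9/10
mL = -1·sL + 1/2·sR = -41/20
mR = -1/2·sL + 1/2·sR = -4/5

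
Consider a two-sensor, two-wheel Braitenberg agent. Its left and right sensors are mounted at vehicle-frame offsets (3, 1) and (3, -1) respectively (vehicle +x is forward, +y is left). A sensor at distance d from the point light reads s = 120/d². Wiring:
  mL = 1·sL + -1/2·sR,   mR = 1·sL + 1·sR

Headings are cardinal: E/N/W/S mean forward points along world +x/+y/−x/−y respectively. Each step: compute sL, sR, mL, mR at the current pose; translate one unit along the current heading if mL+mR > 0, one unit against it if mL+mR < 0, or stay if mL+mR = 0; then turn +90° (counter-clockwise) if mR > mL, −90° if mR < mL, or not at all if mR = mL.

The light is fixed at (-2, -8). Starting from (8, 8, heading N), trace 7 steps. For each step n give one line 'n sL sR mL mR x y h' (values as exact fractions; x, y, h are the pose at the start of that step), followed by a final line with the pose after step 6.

0 60/221 60/241 7830/53261 27720/53261 8 8 N
1 24/61 120/373 5292/22753 16272/22753 8 9 W
2 15/37 6/13 84/481 417/481 7 9 S
3 120/433 40/123 6100/53259 32080/53259 7 8 E
4 60/221 60/241 7830/53261 27720/53261 8 8 N
5 24/61 120/373 5292/22753 16272/22753 8 9 W
6 15/37 6/13 84/481 417/481 7 9 S
final 7 8 E

n=0: pose=(8,8,N); sL=60/221, sR=60/241; mL=7830/53261, mR=27720/53261; mL+mR=35550/53261 → advance +1; mR−mL=90/241 → turn +1·90°
n=1: pose=(8,9,W); sL=24/61, sR=120/373; mL=5292/22753, mR=16272/22753; mL+mR=21564/22753 → advance +1; mR−mL=180/373 → turn +1·90°
n=2: pose=(7,9,S); sL=15/37, sR=6/13; mL=84/481, mR=417/481; mL+mR=501/481 → advance +1; mR−mL=9/13 → turn +1·90°
n=3: pose=(7,8,E); sL=120/433, sR=40/123; mL=6100/53259, mR=32080/53259; mL+mR=38180/53259 → advance +1; mR−mL=20/41 → turn +1·90°
n=4: pose=(8,8,N); sL=60/221, sR=60/241; mL=7830/53261, mR=27720/53261; mL+mR=35550/53261 → advance +1; mR−mL=90/241 → turn +1·90°
n=5: pose=(8,9,W); sL=24/61, sR=120/373; mL=5292/22753, mR=16272/22753; mL+mR=21564/22753 → advance +1; mR−mL=180/373 → turn +1·90°
n=6: pose=(7,9,S); sL=15/37, sR=6/13; mL=84/481, mR=417/481; mL+mR=501/481 → advance +1; mR−mL=9/13 → turn +1·90°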